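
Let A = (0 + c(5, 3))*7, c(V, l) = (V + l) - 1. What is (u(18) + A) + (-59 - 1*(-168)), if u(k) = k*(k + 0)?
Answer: 482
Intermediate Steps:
c(V, l) = -1 + V + l
u(k) = k² (u(k) = k*k = k²)
A = 49 (A = (0 + (-1 + 5 + 3))*7 = (0 + 7)*7 = 7*7 = 49)
(u(18) + A) + (-59 - 1*(-168)) = (18² + 49) + (-59 - 1*(-168)) = (324 + 49) + (-59 + 168) = 373 + 109 = 482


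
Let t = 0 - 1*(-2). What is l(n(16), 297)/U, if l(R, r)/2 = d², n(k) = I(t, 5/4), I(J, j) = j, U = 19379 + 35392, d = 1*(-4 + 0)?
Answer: 32/54771 ≈ 0.00058425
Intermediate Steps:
d = -4 (d = 1*(-4) = -4)
t = 2 (t = 0 + 2 = 2)
U = 54771
n(k) = 5/4
l(R, r) = 32 (l(R, r) = 2*(-4)² = 2*16 = 32)
l(n(16), 297)/U = 32/54771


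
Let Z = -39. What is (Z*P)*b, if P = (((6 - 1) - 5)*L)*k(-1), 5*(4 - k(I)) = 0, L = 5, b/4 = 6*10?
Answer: 0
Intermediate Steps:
b = 240 (b = 4*(6*10) = 4*60 = 240)
k(I) = 4 (k(I) = 4 - 1/5*0 = 4 + 0 = 4)
P = 0 (P = (((6 - 1) - 5)*5)*4 = ((5 - 5)*5)*4 = (0*5)*4 = 0*4 = 0)
(Z*P)*b = -39*0*240 = 0*240 = 0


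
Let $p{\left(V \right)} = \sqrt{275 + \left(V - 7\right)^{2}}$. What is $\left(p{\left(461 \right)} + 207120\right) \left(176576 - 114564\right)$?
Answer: $12843925440 + 62012 \sqrt{206391} \approx 1.2872 \cdot 10^{10}$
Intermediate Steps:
$p{\left(V \right)} = \sqrt{275 + \left(-7 + V\right)^{2}}$
$\left(p{\left(461 \right)} + 207120\right) \left(176576 - 114564\right) = \left(\sqrt{275 + \left(-7 + 461\right)^{2}} + 207120\right) \left(176576 - 114564\right) = \left(\sqrt{275 + 454^{2}} + 207120\right) 62012 = \left(\sqrt{275 + 206116} + 207120\right) 62012 = \left(\sqrt{206391} + 207120\right) 62012 = \left(207120 + \sqrt{206391}\right) 62012 = 12843925440 + 62012 \sqrt{206391}$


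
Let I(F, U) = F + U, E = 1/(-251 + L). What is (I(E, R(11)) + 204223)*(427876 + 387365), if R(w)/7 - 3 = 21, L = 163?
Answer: 14663256429087/88 ≈ 1.6663e+11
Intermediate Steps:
R(w) = 168 (R(w) = 21 + 7*21 = 21 + 147 = 168)
E = -1/88 (E = 1/(-251 + 163) = 1/(-88) = -1/88 ≈ -0.011364)
(I(E, R(11)) + 204223)*(427876 + 387365) = ((-1/88 + 168) + 204223)*(427876 + 387365) = (14783/88 + 204223)*815241 = (17986407/88)*815241 = 14663256429087/88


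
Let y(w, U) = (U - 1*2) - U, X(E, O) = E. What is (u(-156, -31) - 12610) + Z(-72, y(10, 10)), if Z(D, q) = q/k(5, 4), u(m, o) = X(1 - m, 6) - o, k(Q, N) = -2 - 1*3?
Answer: -62108/5 ≈ -12422.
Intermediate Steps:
k(Q, N) = -5 (k(Q, N) = -2 - 3 = -5)
u(m, o) = 1 - m - o (u(m, o) = (1 - m) - o = 1 - m - o)
y(w, U) = -2 (y(w, U) = (U - 2) - U = (-2 + U) - U = -2)
Z(D, q) = -q/5 (Z(D, q) = q/(-5) = q*(-1/5) = -q/5)
(u(-156, -31) - 12610) + Z(-72, y(10, 10)) = ((1 - 1*(-156) - 1*(-31)) - 12610) - 1/5*(-2) = ((1 + 156 + 31) - 12610) + 2/5 = (188 - 12610) + 2/5 = -12422 + 2/5 = -62108/5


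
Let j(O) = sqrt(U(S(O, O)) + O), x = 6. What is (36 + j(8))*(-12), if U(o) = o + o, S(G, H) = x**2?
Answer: -432 - 48*sqrt(5) ≈ -539.33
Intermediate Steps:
S(G, H) = 36 (S(G, H) = 6**2 = 36)
U(o) = 2*o
j(O) = sqrt(72 + O) (j(O) = sqrt(2*36 + O) = sqrt(72 + O))
(36 + j(8))*(-12) = (36 + sqrt(72 + 8))*(-12) = (36 + sqrt(80))*(-12) = (36 + 4*sqrt(5))*(-12) = -432 - 48*sqrt(5)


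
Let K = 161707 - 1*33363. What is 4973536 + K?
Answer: 5101880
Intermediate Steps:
K = 128344 (K = 161707 - 33363 = 128344)
4973536 + K = 4973536 + 128344 = 5101880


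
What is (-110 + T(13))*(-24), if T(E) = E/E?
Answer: 2616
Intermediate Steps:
T(E) = 1
(-110 + T(13))*(-24) = (-110 + 1)*(-24) = -109*(-24) = 2616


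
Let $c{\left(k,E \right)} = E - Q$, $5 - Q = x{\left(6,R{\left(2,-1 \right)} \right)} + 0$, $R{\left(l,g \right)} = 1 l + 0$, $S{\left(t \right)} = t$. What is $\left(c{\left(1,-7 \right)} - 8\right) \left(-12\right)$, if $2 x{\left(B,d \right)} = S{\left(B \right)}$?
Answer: $204$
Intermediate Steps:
$R{\left(l,g \right)} = l$ ($R{\left(l,g \right)} = l + 0 = l$)
$x{\left(B,d \right)} = \frac{B}{2}$
$Q = 2$ ($Q = 5 - \left(\frac{1}{2} \cdot 6 + 0\right) = 5 - \left(3 + 0\right) = 5 - 3 = 2$)
$c{\left(k,E \right)} = -2 + E$ ($c{\left(k,E \right)} = E - 2 = -2 + E$)
$\left(c{\left(1,-7 \right)} - 8\right) \left(-12\right) = \left(\left(-2 - 7\right) - 8\right) \left(-12\right) = \left(-9 - 8\right) \left(-12\right) = \left(-17\right) \left(-12\right) = 204$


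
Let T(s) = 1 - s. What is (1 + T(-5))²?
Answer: 49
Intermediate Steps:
(1 + T(-5))² = (1 + (1 - 1*(-5)))² = (1 + (1 + 5))² = (1 + 6)² = 7² = 49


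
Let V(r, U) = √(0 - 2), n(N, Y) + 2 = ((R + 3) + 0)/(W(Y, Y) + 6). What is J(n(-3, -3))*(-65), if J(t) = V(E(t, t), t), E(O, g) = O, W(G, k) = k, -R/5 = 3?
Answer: -65*I*√2 ≈ -91.924*I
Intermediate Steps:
R = -15 (R = -5*3 = -15)
n(N, Y) = -2 - 12/(6 + Y) (n(N, Y) = -2 + ((-15 + 3) + 0)/(Y + 6) = -2 + (-12 + 0)/(6 + Y) = -2 - 12/(6 + Y))
V(r, U) = I*√2 (V(r, U) = √(-2) = I*√2)
J(t) = I*√2
J(n(-3, -3))*(-65) = (I*√2)*(-65) = -65*I*√2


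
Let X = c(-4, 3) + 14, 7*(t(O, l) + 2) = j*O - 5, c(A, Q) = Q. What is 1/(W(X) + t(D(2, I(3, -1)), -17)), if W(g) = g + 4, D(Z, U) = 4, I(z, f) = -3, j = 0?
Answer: 7/128 ≈ 0.054688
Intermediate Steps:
t(O, l) = -19/7 (t(O, l) = -2 + (0*O - 5)/7 = -2 + (0 - 5)/7 = -2 + (⅐)*(-5) = -2 - 5/7 = -19/7)
X = 17 (X = 3 + 14 = 17)
W(g) = 4 + g
1/(W(X) + t(D(2, I(3, -1)), -17)) = 1/((4 + 17) - 19/7) = 1/(21 - 19/7) = 1/(128/7) = 7/128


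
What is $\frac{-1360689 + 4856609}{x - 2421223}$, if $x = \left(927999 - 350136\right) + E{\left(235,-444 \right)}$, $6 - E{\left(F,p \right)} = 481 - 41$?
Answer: $- \frac{1747960}{921897} \approx -1.896$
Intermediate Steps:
$E{\left(F,p \right)} = -434$ ($E{\left(F,p \right)} = 6 - \left(481 - 41\right) = 6 - 440 = -434$)
$x = 577429$ ($x = \left(927999 - 350136\right) - 434 = 577863 - 434 = 577429$)
$\frac{-1360689 + 4856609}{x - 2421223} = \frac{-1360689 + 4856609}{577429 - 2421223} = \frac{3495920}{577429 - 2421223} = \frac{3495920}{-1843794} = 3495920 \left(- \frac{1}{1843794}\right) = - \frac{1747960}{921897}$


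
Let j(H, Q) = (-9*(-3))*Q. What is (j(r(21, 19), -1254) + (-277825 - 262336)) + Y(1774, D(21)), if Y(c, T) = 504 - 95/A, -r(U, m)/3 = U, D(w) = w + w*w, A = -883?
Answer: -506413650/883 ≈ -5.7352e+5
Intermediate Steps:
D(w) = w + w²
r(U, m) = -3*U
j(H, Q) = 27*Q
Y(c, T) = 445127/883 (Y(c, T) = 504 - 95/(-883) = 504 - 95*(-1/883) = 504 + 95/883 = 445127/883)
(j(r(21, 19), -1254) + (-277825 - 262336)) + Y(1774, D(21)) = (27*(-1254) + (-277825 - 262336)) + 445127/883 = (-33858 - 540161) + 445127/883 = -574019 + 445127/883 = -506413650/883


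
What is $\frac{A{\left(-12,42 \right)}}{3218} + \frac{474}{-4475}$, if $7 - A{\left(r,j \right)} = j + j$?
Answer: $- \frac{1869907}{14400550} \approx -0.12985$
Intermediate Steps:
$A{\left(r,j \right)} = 7 - 2 j$ ($A{\left(r,j \right)} = 7 - \left(j + j\right) = 7 - 2 j$)
$\frac{A{\left(-12,42 \right)}}{3218} + \frac{474}{-4475} = \frac{7 - 84}{3218} + \frac{474}{-4475} = \left(7 - 84\right) \frac{1}{3218} + 474 \left(- \frac{1}{4475}\right) = \left(-77\right) \frac{1}{3218} - \frac{474}{4475} = - \frac{77}{3218} - \frac{474}{4475} = - \frac{1869907}{14400550}$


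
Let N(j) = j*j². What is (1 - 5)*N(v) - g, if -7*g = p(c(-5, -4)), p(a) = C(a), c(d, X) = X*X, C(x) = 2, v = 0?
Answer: 2/7 ≈ 0.28571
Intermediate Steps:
c(d, X) = X²
p(a) = 2
N(j) = j³
g = -2/7 (g = -⅐*2 = -2/7 ≈ -0.28571)
(1 - 5)*N(v) - g = (1 - 5)*0³ - 1*(-2/7) = -4*0 + 2/7 = 0 + 2/7 = 2/7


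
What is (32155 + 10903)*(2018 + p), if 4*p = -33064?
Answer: -269026384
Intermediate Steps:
p = -8266 (p = (1/4)*(-33064) = -8266)
(32155 + 10903)*(2018 + p) = (32155 + 10903)*(2018 - 8266) = 43058*(-6248) = -269026384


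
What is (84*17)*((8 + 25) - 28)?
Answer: 7140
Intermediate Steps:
(84*17)*((8 + 25) - 28) = 1428*(33 - 28) = 1428*5 = 7140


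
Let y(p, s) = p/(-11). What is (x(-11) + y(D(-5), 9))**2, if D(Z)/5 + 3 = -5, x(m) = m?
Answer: 6561/121 ≈ 54.223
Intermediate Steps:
D(Z) = -40 (D(Z) = -15 + 5*(-5) = -15 - 25 = -40)
y(p, s) = -p/11 (y(p, s) = p*(-1/11) = -p/11)
(x(-11) + y(D(-5), 9))**2 = (-11 - 1/11*(-40))**2 = (-11 + 40/11)**2 = (-81/11)**2 = 6561/121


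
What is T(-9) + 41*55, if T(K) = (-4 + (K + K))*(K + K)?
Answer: 2651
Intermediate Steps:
T(K) = 2*K*(-4 + 2*K) (T(K) = (-4 + 2*K)*(2*K) = 2*K*(-4 + 2*K))
T(-9) + 41*55 = 4*(-9)*(-2 - 9) + 41*55 = 4*(-9)*(-11) + 2255 = 396 + 2255 = 2651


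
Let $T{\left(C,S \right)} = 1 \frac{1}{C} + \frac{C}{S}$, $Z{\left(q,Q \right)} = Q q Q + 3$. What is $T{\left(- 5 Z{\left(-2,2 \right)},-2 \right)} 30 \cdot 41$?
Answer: $- \frac{76629}{5} \approx -15326.0$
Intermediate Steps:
$Z{\left(q,Q \right)} = 3 + q Q^{2}$ ($Z{\left(q,Q \right)} = q Q^{2} + 3 = 3 + q Q^{2}$)
$T{\left(C,S \right)} = \frac{1}{C} + \frac{C}{S}$
$T{\left(- 5 Z{\left(-2,2 \right)},-2 \right)} 30 \cdot 41 = \left(\frac{1}{\left(-5\right) \left(3 - 2 \cdot 2^{2}\right)} + \frac{\left(-5\right) \left(3 - 2 \cdot 2^{2}\right)}{-2}\right) 30 \cdot 41 = \left(\frac{1}{\left(-5\right) \left(3 - 8\right)} + - 5 \left(3 - 8\right) \left(- \frac{1}{2}\right)\right) 30 \cdot 41 = \left(\frac{1}{\left(-5\right) \left(-5\right)} + \left(-5\right) \left(-5\right) \left(- \frac{1}{2}\right)\right) 30 \cdot 41 = \left(\frac{1}{25} + 25 \left(- \frac{1}{2}\right)\right) 30 \cdot 41 = \left(\frac{1}{25} - \frac{25}{2}\right) 30 \cdot 41 = \left(- \frac{623}{50}\right) 30 \cdot 41 = \left(- \frac{1869}{5}\right) 41 = - \frac{76629}{5}$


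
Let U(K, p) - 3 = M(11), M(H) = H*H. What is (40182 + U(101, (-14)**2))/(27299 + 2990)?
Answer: 5758/4327 ≈ 1.3307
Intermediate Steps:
M(H) = H**2
U(K, p) = 124 (U(K, p) = 3 + 11**2 = 3 + 121 = 124)
(40182 + U(101, (-14)**2))/(27299 + 2990) = (40182 + 124)/(27299 + 2990) = 40306/30289 = 40306*(1/30289) = 5758/4327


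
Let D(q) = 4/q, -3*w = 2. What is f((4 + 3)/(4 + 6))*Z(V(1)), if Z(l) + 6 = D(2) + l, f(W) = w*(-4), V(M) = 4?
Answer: 0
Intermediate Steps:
w = -⅔ (w = -⅓*2 = -⅔ ≈ -0.66667)
f(W) = 8/3 (f(W) = -⅔*(-4) = 8/3)
Z(l) = -4 + l (Z(l) = -6 + (4/2 + l) = -6 + (4*(½) + l) = -6 + (2 + l) = -4 + l)
f((4 + 3)/(4 + 6))*Z(V(1)) = 8*(-4 + 4)/3 = (8/3)*0 = 0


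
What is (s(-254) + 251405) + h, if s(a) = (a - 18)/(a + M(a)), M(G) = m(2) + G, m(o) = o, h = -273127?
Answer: -5495530/253 ≈ -21721.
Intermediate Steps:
M(G) = 2 + G
s(a) = (-18 + a)/(2 + 2*a) (s(a) = (a - 18)/(a + (2 + a)) = (-18 + a)/(2 + 2*a))
(s(-254) + 251405) + h = ((-18 - 254)/(2*(1 - 254)) + 251405) - 273127 = ((1/2)*(-272)/(-253) + 251405) - 273127 = ((1/2)*(-1/253)*(-272) + 251405) - 273127 = (136/253 + 251405) - 273127 = 63605601/253 - 273127 = -5495530/253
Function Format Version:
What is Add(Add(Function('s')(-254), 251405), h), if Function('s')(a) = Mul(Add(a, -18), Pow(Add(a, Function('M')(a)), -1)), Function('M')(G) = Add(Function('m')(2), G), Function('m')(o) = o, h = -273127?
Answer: Rational(-5495530, 253) ≈ -21721.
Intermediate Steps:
Function('M')(G) = Add(2, G)
Function('s')(a) = Mul(Pow(Add(2, Mul(2, a)), -1), Add(-18, a)) (Function('s')(a) = Mul(Add(a, -18), Pow(Add(a, Add(2, a)), -1)) = Mul(Add(-18, a), Pow(Add(2, Mul(2, a)), -1)) = Mul(Pow(Add(2, Mul(2, a)), -1), Add(-18, a)))
Add(Add(Function('s')(-254), 251405), h) = Add(Add(Mul(Rational(1, 2), Pow(Add(1, -254), -1), Add(-18, -254)), 251405), -273127) = Add(Add(Mul(Rational(1, 2), Pow(-253, -1), -272), 251405), -273127) = Add(Add(Mul(Rational(1, 2), Rational(-1, 253), -272), 251405), -273127) = Add(Add(Rational(136, 253), 251405), -273127) = Add(Rational(63605601, 253), -273127) = Rational(-5495530, 253)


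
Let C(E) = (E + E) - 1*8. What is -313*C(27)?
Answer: -14398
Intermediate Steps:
C(E) = -8 + 2*E (C(E) = 2*E - 8 = -8 + 2*E)
-313*C(27) = -313*(-8 + 2*27) = -313*(-8 + 54) = -313*46 = -14398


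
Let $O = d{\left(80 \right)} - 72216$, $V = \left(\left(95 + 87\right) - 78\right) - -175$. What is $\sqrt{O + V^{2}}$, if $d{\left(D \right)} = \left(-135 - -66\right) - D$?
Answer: $74$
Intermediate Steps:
$d{\left(D \right)} = -69 - D$ ($d{\left(D \right)} = \left(-135 + 66\right) - D = -69 - D$)
$V = 279$ ($V = \left(182 - 78\right) + 175 = 104 + 175 = 279$)
$O = -72365$ ($O = \left(-69 - 80\right) - 72216 = -149 - 72216 = -72365$)
$\sqrt{O + V^{2}} = \sqrt{-72365 + 279^{2}} = \sqrt{-72365 + 77841} = \sqrt{5476} = 74$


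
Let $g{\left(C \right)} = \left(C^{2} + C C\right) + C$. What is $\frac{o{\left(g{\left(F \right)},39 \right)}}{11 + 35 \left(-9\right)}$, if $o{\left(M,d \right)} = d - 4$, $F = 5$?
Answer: $- \frac{35}{304} \approx -0.11513$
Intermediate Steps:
$g{\left(C \right)} = C + 2 C^{2}$ ($g{\left(C \right)} = \left(C^{2} + C^{2}\right) + C = 2 C^{2} + C = C + 2 C^{2}$)
$o{\left(M,d \right)} = -4 + d$
$\frac{o{\left(g{\left(F \right)},39 \right)}}{11 + 35 \left(-9\right)} = \frac{-4 + 39}{11 + 35 \left(-9\right)} = \frac{35}{11 - 315} = \frac{35}{-304} = 35 \left(- \frac{1}{304}\right) = - \frac{35}{304}$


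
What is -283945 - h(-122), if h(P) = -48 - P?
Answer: -284019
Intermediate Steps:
-283945 - h(-122) = -283945 - (-48 - 1*(-122)) = -283945 - (-48 + 122) = -283945 - 1*74 = -283945 - 74 = -284019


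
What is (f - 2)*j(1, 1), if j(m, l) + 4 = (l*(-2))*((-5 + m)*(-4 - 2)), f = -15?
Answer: 884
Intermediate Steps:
j(m, l) = -4 - 2*l*(30 - 6*m) (j(m, l) = -4 + (l*(-2))*((-5 + m)*(-4 - 2)) = -4 + (-2*l)*((-5 + m)*(-6)) = -4 + (-2*l)*(30 - 6*m) = -4 - 2*l*(30 - 6*m))
(f - 2)*j(1, 1) = (-15 - 2)*(-4 - 60*1 + 12*1*1) = -17*(-4 - 60 + 12) = -17*(-52) = 884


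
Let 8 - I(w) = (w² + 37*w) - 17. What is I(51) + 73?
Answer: -4390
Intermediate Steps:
I(w) = 25 - w² - 37*w (I(w) = 8 - ((w² + 37*w) - 17) = 8 - (-17 + w² + 37*w) = 8 + (17 - w² - 37*w) = 25 - w² - 37*w)
I(51) + 73 = (25 - 1*51² - 37*51) + 73 = (25 - 1*2601 - 1887) + 73 = (25 - 2601 - 1887) + 73 = -4463 + 73 = -4390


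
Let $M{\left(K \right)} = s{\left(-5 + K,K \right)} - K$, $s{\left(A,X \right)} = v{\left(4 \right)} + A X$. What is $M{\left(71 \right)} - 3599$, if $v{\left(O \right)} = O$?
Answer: $1020$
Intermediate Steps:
$s{\left(A,X \right)} = 4 + A X$
$M{\left(K \right)} = 4 - K + K \left(-5 + K\right)$ ($M{\left(K \right)} = \left(4 + \left(-5 + K\right) K\right) - K = \left(4 + K \left(-5 + K\right)\right) - K = 4 - K + K \left(-5 + K\right)$)
$M{\left(71 \right)} - 3599 = \left(4 - 71 + 71 \left(-5 + 71\right)\right) - 3599 = \left(4 - 71 + 71 \cdot 66\right) - 3599 = \left(4 - 71 + 4686\right) - 3599 = 4619 - 3599 = 1020$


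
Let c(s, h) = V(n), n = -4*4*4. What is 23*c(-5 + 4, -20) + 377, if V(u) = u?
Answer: -1095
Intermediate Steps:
n = -64 (n = -16*4 = -64)
c(s, h) = -64
23*c(-5 + 4, -20) + 377 = 23*(-64) + 377 = -1472 + 377 = -1095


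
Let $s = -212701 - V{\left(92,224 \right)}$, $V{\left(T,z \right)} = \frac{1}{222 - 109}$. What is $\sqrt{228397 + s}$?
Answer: $\frac{\sqrt{200422111}}{113} \approx 125.28$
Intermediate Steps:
$V{\left(T,z \right)} = \frac{1}{113}$
$s = - \frac{24035214}{113}$ ($s = -212701 - \frac{1}{113} = - \frac{24035214}{113} \approx -2.127 \cdot 10^{5}$)
$\sqrt{228397 + s} = \sqrt{228397 - \frac{24035214}{113}} = \sqrt{\frac{1773647}{113}} = \frac{\sqrt{200422111}}{113}$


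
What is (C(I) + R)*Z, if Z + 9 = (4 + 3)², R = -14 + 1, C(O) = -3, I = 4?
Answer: -640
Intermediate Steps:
R = -13
Z = 40 (Z = -9 + (4 + 3)² = -9 + 7² = -9 + 49 = 40)
(C(I) + R)*Z = (-3 - 13)*40 = -16*40 = -640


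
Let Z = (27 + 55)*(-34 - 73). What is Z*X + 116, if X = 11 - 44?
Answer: 289658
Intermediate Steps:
Z = -8774 (Z = 82*(-107) = -8774)
X = -33
Z*X + 116 = -8774*(-33) + 116 = 289542 + 116 = 289658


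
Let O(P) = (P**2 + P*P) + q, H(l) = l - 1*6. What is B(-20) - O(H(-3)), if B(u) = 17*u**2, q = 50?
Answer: 6588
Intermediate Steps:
H(l) = -6 + l (H(l) = l - 6 = -6 + l)
O(P) = 50 + 2*P**2 (O(P) = (P**2 + P*P) + 50 = (P**2 + P**2) + 50 = 2*P**2 + 50 = 50 + 2*P**2)
B(-20) - O(H(-3)) = 17*(-20)**2 - (50 + 2*(-6 - 3)**2) = 17*400 - (50 + 2*(-9)**2) = 6800 - (50 + 2*81) = 6800 - (50 + 162) = 6800 - 1*212 = 6800 - 212 = 6588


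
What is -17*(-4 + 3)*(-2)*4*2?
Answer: -272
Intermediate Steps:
-17*(-4 + 3)*(-2)*4*2 = -17*(-1*(-2))*4*2 = -34*4*2 = -17*8*2 = -136*2 = -272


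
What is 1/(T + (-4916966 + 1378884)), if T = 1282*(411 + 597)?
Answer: -1/2245826 ≈ -4.4527e-7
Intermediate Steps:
T = 1292256 (T = 1282*1008 = 1292256)
1/(T + (-4916966 + 1378884)) = 1/(1292256 + (-4916966 + 1378884)) = 1/(1292256 - 3538082) = 1/(-2245826) = -1/2245826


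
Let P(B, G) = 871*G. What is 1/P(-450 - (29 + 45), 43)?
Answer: 1/37453 ≈ 2.6700e-5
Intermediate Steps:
1/P(-450 - (29 + 45), 43) = 1/(871*43) = 1/37453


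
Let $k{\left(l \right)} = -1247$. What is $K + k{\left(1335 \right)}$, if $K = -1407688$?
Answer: $-1408935$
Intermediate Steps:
$K + k{\left(1335 \right)} = -1407688 - 1247 = -1408935$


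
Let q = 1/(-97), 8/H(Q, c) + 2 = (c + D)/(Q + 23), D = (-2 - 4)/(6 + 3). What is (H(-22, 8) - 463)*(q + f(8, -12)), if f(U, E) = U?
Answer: -715325/194 ≈ -3687.2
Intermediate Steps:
D = -⅔ (D = -6/9 = -6*⅑ = -⅔ ≈ -0.66667)
H(Q, c) = 8/(-2 + (-⅔ + c)/(23 + Q)) (H(Q, c) = 8/(-2 + (c - ⅔)/(Q + 23)) = 8/(-2 + (-⅔ + c)/(23 + Q)))
q = -1/97 ≈ -0.010309
(H(-22, 8) - 463)*(q + f(8, -12)) = (24*(23 - 22)/(-140 - 6*(-22) + 3*8) - 463)*(-1/97 + 8) = (24*1/(-140 + 132 + 24) - 463)*(775/97) = (24*1/16 - 463)*(775/97) = (24*(1/16)*1 - 463)*(775/97) = (3/2 - 463)*(775/97) = -923/2*775/97 = -715325/194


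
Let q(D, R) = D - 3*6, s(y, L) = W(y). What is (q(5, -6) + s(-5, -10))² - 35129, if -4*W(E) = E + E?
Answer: -140075/4 ≈ -35019.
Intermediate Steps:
W(E) = -E/2 (W(E) = -(E + E)/4 = -E/2)
s(y, L) = -y/2
q(D, R) = -18 + D (q(D, R) = D - 18 = -18 + D)
(q(5, -6) + s(-5, -10))² - 35129 = ((-18 + 5) - ½*(-5))² - 35129 = (-13 + 5/2)² - 35129 = (-21/2)² - 35129 = 441/4 - 35129 = -140075/4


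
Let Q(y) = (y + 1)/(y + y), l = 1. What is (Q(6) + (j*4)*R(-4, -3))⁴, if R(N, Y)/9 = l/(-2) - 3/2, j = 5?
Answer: 346033250676961/20736 ≈ 1.6688e+10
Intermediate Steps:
R(N, Y) = -18 (R(N, Y) = 9*(1/(-2) - 3/2) = 9*(1*(-½) - 3*½) = 9*(-½ - 3/2) = 9*(-2) = -18)
Q(y) = (1 + y)/(2*y) (Q(y) = (1 + y)/((2*y)) = (1 + y)*(1/(2*y)) = (1 + y)/(2*y))
(Q(6) + (j*4)*R(-4, -3))⁴ = ((½)*(1 + 6)/6 + (5*4)*(-18))⁴ = ((½)*(⅙)*7 + 20*(-18))⁴ = (7/12 - 360)⁴ = (-4313/12)⁴ = 346033250676961/20736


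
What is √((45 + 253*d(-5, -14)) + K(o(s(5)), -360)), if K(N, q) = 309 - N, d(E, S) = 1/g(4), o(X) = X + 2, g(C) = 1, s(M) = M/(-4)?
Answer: 5*√97/2 ≈ 24.622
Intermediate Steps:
s(M) = -M/4 (s(M) = M*(-¼) = -M/4)
o(X) = 2 + X
d(E, S) = 1 (d(E, S) = 1/1 = 1)
√((45 + 253*d(-5, -14)) + K(o(s(5)), -360)) = √((45 + 253*1) + (309 - (2 - ¼*5))) = √((45 + 253) + (309 - (2 - 5/4))) = √(298 + (309 - 1*¾)) = √(298 + (309 - ¾)) = √(298 + 1233/4) = √(2425/4) = 5*√97/2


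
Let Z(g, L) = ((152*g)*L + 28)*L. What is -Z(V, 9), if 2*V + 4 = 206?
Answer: -1243764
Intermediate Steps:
V = 101 (V = -2 + (½)*206 = -2 + 103 = 101)
Z(g, L) = L*(28 + 152*L*g) (Z(g, L) = (152*L*g + 28)*L = (28 + 152*L*g)*L = L*(28 + 152*L*g))
-Z(V, 9) = -4*9*(7 + 38*9*101) = -4*9*(7 + 34542) = -4*9*34549 = -1*1243764 = -1243764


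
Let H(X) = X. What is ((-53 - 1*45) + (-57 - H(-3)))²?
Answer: 23104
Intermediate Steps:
((-53 - 1*45) + (-57 - H(-3)))² = ((-53 - 1*45) + (-57 - 1*(-3)))² = ((-53 - 45) + (-57 + 3))² = (-98 - 54)² = (-152)² = 23104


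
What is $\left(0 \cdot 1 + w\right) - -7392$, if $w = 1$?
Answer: $7393$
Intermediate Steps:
$\left(0 \cdot 1 + w\right) - -7392 = \left(0 \cdot 1 + 1\right) - -7392 = \left(0 + 1\right) + 7392 = 1 + 7392 = 7393$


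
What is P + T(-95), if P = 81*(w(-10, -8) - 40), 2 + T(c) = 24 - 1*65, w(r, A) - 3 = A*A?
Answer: 2144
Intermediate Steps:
w(r, A) = 3 + A**2 (w(r, A) = 3 + A*A = 3 + A**2)
T(c) = -43 (T(c) = -2 + (24 - 1*65) = -2 + (24 - 65) = -2 - 41 = -43)
P = 2187 (P = 81*((3 + (-8)**2) - 40) = 81*((3 + 64) - 40) = 81*(67 - 40) = 81*27 = 2187)
P + T(-95) = 2187 - 43 = 2144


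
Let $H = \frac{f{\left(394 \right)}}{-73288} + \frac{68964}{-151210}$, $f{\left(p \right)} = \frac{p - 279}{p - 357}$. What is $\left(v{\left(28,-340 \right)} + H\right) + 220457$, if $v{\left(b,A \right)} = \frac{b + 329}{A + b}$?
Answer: $\frac{293777958883533447}{1332595887220} \approx 2.2046 \cdot 10^{5}$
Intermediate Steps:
$f{\left(p \right)} = \frac{-279 + p}{-357 + p}$
$v{\left(b,A \right)} = \frac{329 + b}{A + b}$
$H = - \frac{93512016767}{205014751880}$ ($H = \frac{\frac{1}{-357 + 394} \left(-279 + 394\right)}{-73288} + \frac{68964}{-151210} = \frac{1}{37} \cdot 115 \left(- \frac{1}{73288}\right) + 68964 \left(- \frac{1}{151210}\right) = \frac{1}{37} \cdot 115 \left(- \frac{1}{73288}\right) - \frac{34482}{75605} = \frac{115}{37} \left(- \frac{1}{73288}\right) - \frac{34482}{75605} = - \frac{115}{2711656} - \frac{34482}{75605} = - \frac{93512016767}{205014751880} \approx -0.45612$)
$\left(v{\left(28,-340 \right)} + H\right) + 220457 = \left(\frac{329 + 28}{-340 + 28} - \frac{93512016767}{205014751880}\right) + 220457 = \left(\frac{1}{-312} \cdot 357 - \frac{93512016767}{205014751880}\right) + 220457 = \left(\left(- \frac{1}{312}\right) 357 - \frac{93512016767}{205014751880}\right) + 220457 = \left(- \frac{119}{104} - \frac{93512016767}{205014751880}\right) + 220457 = - \frac{2132625326093}{1332595887220} + 220457 = \frac{293777958883533447}{1332595887220}$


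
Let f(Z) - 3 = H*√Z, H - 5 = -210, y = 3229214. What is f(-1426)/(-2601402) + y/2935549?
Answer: 2800158317127/2545514346566 + 205*I*√1426/2601402 ≈ 1.1 + 0.0029758*I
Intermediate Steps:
H = -205 (H = 5 - 210 = -205)
f(Z) = 3 - 205*√Z
f(-1426)/(-2601402) + y/2935549 = (3 - 205*I*√1426)/(-2601402) + 3229214/2935549 = (3 - 205*I*√1426)*(-1/2601402) + 3229214*(1/2935549) = (3 - 205*I*√1426)*(-1/2601402) + 3229214/2935549 = (-1/867134 + 205*I*√1426/2601402) + 3229214/2935549 = 2800158317127/2545514346566 + 205*I*√1426/2601402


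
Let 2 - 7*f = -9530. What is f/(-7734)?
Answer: -4766/27069 ≈ -0.17607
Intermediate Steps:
f = 9532/7 (f = 2/7 - ⅐*(-9530) = 2/7 + 9530/7 = 9532/7 ≈ 1361.7)
f/(-7734) = (9532/7)/(-7734) = (9532/7)*(-1/7734) = -4766/27069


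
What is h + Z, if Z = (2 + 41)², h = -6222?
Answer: -4373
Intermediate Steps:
Z = 1849 (Z = 43² = 1849)
h + Z = -6222 + 1849 = -4373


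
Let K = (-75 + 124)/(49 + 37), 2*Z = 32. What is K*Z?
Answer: 392/43 ≈ 9.1163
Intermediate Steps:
Z = 16 (Z = (½)*32 = 16)
K = 49/86 ≈ 0.56977
K*Z = (49/86)*16 = 392/43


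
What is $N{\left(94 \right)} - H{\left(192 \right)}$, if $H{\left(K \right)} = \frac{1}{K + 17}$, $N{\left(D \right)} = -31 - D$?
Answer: $- \frac{26126}{209} \approx -125.0$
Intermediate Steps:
$H{\left(K \right)} = \frac{1}{17 + K}$
$N{\left(94 \right)} - H{\left(192 \right)} = \left(-31 - 94\right) - \frac{1}{17 + 192} = \left(-31 - 94\right) - \frac{1}{209} = -125 - \frac{1}{209} = - \frac{26126}{209}$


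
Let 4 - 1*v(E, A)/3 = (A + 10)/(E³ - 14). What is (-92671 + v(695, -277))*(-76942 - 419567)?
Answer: 5148110676139920294/111900787 ≈ 4.6006e+10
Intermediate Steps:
v(E, A) = 12 - 3*(10 + A)/(-14 + E³) (v(E, A) = 12 - 3*(A + 10)/(E³ - 14) = 12 - 3*(10 + A)/(-14 + E³))
(-92671 + v(695, -277))*(-76942 - 419567) = (-92671 + 3*(-66 - 1*(-277) + 4*695³)/(-14 + 695³))*(-76942 - 419567) = (-92671 + 3*(-66 + 277 + 4*335702375)/(-14 + 335702375))*(-496509) = (-92671 + 3*(-66 + 277 + 1342809500)/335702361)*(-496509) = (-92671 + 3*(1/335702361)*1342809711)*(-496509) = (-92671 + 1342809711/111900787)*(-496509) = -10368615022366/111900787*(-496509) = 5148110676139920294/111900787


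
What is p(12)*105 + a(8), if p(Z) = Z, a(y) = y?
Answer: 1268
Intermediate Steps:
p(12)*105 + a(8) = 12*105 + 8 = 1260 + 8 = 1268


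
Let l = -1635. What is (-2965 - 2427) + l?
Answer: -7027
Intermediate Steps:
(-2965 - 2427) + l = (-2965 - 2427) - 1635 = -5392 - 1635 = -7027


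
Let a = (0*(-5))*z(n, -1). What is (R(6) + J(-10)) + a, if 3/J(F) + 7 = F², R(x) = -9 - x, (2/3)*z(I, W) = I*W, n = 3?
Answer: -464/31 ≈ -14.968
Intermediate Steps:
z(I, W) = 3*I*W/2 (z(I, W) = 3*(I*W)/2 = 3*I*W/2)
a = 0 (a = (0*(-5))*((3/2)*3*(-1)) = 0*(-9/2) = 0)
J(F) = 3/(-7 + F²)
(R(6) + J(-10)) + a = ((-9 - 1*6) + 3/(-7 + (-10)²)) + 0 = ((-9 - 6) + 3/(-7 + 100)) + 0 = (-15 + 3/93) + 0 = (-15 + 3*(1/93)) + 0 = (-15 + 1/31) + 0 = -464/31 + 0 = -464/31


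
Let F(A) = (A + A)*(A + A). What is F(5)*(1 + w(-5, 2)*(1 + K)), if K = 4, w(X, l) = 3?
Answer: 1600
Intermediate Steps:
F(A) = 4*A² (F(A) = (2*A)*(2*A) = 4*A²)
F(5)*(1 + w(-5, 2)*(1 + K)) = (4*5²)*(1 + 3*(1 + 4)) = (4*25)*(1 + 3*5) = 100*(1 + 15) = 100*16 = 1600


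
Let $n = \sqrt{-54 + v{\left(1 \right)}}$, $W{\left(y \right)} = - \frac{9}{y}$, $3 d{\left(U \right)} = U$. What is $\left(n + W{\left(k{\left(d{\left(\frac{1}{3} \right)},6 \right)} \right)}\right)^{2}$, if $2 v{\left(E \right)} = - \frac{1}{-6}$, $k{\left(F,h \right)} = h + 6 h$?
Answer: $\frac{\left(9 - 7 i \sqrt{1941}\right)^{2}}{1764} \approx -53.871 - 3.1469 i$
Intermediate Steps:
$d{\left(U \right)} = \frac{U}{3}$
$k{\left(F,h \right)} = 7 h$
$v{\left(E \right)} = \frac{1}{12}$ ($v{\left(E \right)} = \frac{\left(-1\right) \frac{1}{-6}}{2} = \frac{\left(-1\right) \left(- \frac{1}{6}\right)}{2} = \frac{1}{2} \cdot \frac{1}{6} = \frac{1}{12}$)
$n = \frac{i \sqrt{1941}}{6}$ ($n = \sqrt{-54 + \frac{1}{12}} = \sqrt{- \frac{647}{12}} = \frac{i \sqrt{1941}}{6} \approx 7.3428 i$)
$\left(n + W{\left(k{\left(d{\left(\frac{1}{3} \right)},6 \right)} \right)}\right)^{2} = \left(\frac{i \sqrt{1941}}{6} - \frac{9}{7 \cdot 6}\right)^{2} = \left(\frac{i \sqrt{1941}}{6} - \frac{9}{42}\right)^{2} = \left(\frac{i \sqrt{1941}}{6} - \frac{3}{14}\right)^{2} = \left(- \frac{3}{14} + \frac{i \sqrt{1941}}{6}\right)^{2}$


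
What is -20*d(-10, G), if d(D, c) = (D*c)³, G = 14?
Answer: 54880000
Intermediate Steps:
d(D, c) = D³*c³
-20*d(-10, G) = -20*(-10)³*14³ = -(-20000)*2744 = -20*(-2744000) = 54880000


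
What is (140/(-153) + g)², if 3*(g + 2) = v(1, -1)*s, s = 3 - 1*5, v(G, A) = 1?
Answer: 300304/23409 ≈ 12.829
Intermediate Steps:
s = -2 (s = 3 - 5 = -2)
g = -8/3 (g = -2 + (1*(-2))/3 = -2 + (⅓)*(-2) = -2 - ⅔ = -8/3 ≈ -2.6667)
(140/(-153) + g)² = (140/(-153) - 8/3)² = (140*(-1/153) - 8/3)² = (-140/153 - 8/3)² = (-548/153)² = 300304/23409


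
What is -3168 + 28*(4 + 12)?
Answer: -2720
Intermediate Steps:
-3168 + 28*(4 + 12) = -3168 + 28*16 = -3168 + 448 = -2720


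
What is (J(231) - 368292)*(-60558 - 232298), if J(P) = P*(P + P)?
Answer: 76602343920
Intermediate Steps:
J(P) = 2*P² (J(P) = P*(2*P) = 2*P²)
(J(231) - 368292)*(-60558 - 232298) = (2*231² - 368292)*(-60558 - 232298) = (2*53361 - 368292)*(-292856) = (106722 - 368292)*(-292856) = -261570*(-292856) = 76602343920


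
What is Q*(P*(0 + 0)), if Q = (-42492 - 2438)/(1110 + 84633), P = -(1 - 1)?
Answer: 0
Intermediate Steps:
P = 0 (P = -1*0 = 0)
Q = -44930/85743 ≈ -0.52401
Q*(P*(0 + 0)) = -0*(0 + 0) = -0*0 = -44930/85743*0 = 0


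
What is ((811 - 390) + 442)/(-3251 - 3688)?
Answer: -863/6939 ≈ -0.12437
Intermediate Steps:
((811 - 390) + 442)/(-3251 - 3688) = (421 + 442)/(-6939) = 863*(-1/6939) = -863/6939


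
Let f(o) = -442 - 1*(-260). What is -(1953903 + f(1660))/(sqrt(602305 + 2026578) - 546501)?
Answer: 1067710480221/298660714118 + 1953721*sqrt(2628883)/298660714118 ≈ 3.5856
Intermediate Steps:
f(o) = -182 (f(o) = -442 + 260 = -182)
-(1953903 + f(1660))/(sqrt(602305 + 2026578) - 546501) = -(1953903 - 182)/(sqrt(602305 + 2026578) - 546501) = -1953721/(sqrt(2628883) - 546501) = -1953721/(-546501 + sqrt(2628883))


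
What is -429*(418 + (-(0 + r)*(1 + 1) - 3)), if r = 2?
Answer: -176319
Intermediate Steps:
-429*(418 + (-(0 + r)*(1 + 1) - 3)) = -429*(418 + (-(0 + 2)*(1 + 1) - 3)) = -429*(418 + (-2*2 - 3)) = -429*(418 + (-1*4 - 3)) = -429*(418 + (-4 - 3)) = -429*(418 - 7) = -429*411 = -176319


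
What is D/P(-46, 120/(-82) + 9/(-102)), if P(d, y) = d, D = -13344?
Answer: 6672/23 ≈ 290.09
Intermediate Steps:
D/P(-46, 120/(-82) + 9/(-102)) = -13344/(-46) = -13344*(-1/46) = 6672/23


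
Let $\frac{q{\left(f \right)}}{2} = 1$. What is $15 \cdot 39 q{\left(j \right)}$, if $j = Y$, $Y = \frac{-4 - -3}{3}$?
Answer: $1170$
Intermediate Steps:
$Y = - \frac{1}{3}$ ($Y = \left(-4 + 3\right) \frac{1}{3} = \left(-1\right) \frac{1}{3} = - \frac{1}{3} \approx -0.33333$)
$j = - \frac{1}{3} \approx -0.33333$
$q{\left(f \right)} = 2$ ($q{\left(f \right)} = 2 \cdot 1 = 2$)
$15 \cdot 39 q{\left(j \right)} = 15 \cdot 39 \cdot 2 = 585 \cdot 2 = 1170$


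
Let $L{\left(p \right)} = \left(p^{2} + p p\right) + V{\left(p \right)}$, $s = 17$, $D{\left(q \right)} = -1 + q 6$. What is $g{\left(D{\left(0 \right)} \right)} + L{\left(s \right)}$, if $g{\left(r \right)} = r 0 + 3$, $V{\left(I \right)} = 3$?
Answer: $584$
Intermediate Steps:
$D{\left(q \right)} = -1 + 6 q$
$g{\left(r \right)} = 3$ ($g{\left(r \right)} = 0 + 3 = 3$)
$L{\left(p \right)} = 3 + 2 p^{2}$ ($L{\left(p \right)} = \left(p^{2} + p p\right) + 3 = \left(p^{2} + p^{2}\right) + 3 = 2 p^{2} + 3 = 3 + 2 p^{2}$)
$g{\left(D{\left(0 \right)} \right)} + L{\left(s \right)} = 3 + \left(3 + 2 \cdot 17^{2}\right) = 3 + \left(3 + 2 \cdot 289\right) = 3 + \left(3 + 578\right) = 3 + 581 = 584$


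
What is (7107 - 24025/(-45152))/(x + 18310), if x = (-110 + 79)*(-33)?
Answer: 320919289/872923616 ≈ 0.36764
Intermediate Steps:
x = 1023 (x = -31*(-33) = 1023)
(7107 - 24025/(-45152))/(x + 18310) = (7107 - 24025/(-45152))/(1023 + 18310) = (7107 - 24025*(-1/45152))/19333 = (7107 + 24025/45152)*(1/19333) = (320919289/45152)*(1/19333) = 320919289/872923616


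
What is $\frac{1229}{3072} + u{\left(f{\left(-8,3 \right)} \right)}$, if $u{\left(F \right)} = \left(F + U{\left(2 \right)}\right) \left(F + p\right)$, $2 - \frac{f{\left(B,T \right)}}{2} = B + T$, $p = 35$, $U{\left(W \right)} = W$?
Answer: $\frac{2409677}{3072} \approx 784.4$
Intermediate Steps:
$f{\left(B,T \right)} = 4 - 2 B - 2 T$ ($f{\left(B,T \right)} = 4 - 2 \left(B + T\right) = 4 - \left(2 B + 2 T\right) = 4 - 2 B - 2 T$)
$u{\left(F \right)} = \left(2 + F\right) \left(35 + F\right)$ ($u{\left(F \right)} = \left(F + 2\right) \left(F + 35\right) = \left(2 + F\right) \left(35 + F\right)$)
$\frac{1229}{3072} + u{\left(f{\left(-8,3 \right)} \right)} = \frac{1229}{3072} + \left(70 + \left(4 - -16 - 6\right)^{2} + 37 \left(4 - -16 - 6\right)\right) = 1229 \cdot \frac{1}{3072} + \left(70 + \left(4 + 16 - 6\right)^{2} + 37 \left(4 + 16 - 6\right)\right) = \frac{1229}{3072} + \left(70 + 14^{2} + 37 \cdot 14\right) = \frac{1229}{3072} + \left(70 + 196 + 518\right) = \frac{1229}{3072} + 784 = \frac{2409677}{3072}$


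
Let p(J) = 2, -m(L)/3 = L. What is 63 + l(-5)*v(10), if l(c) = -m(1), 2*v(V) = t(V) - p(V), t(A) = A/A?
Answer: 123/2 ≈ 61.500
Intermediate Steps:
m(L) = -3*L
t(A) = 1
v(V) = -½ (v(V) = (1 - 1*2)/2 = (1 - 2)/2 = (½)*(-1) = -½)
l(c) = 3 (l(c) = -(-3) = -1*(-3) = 3)
63 + l(-5)*v(10) = 63 + 3*(-½) = 63 - 3/2 = 123/2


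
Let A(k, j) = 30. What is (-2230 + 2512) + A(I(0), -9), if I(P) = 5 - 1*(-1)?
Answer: 312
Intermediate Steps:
I(P) = 6 (I(P) = 5 + 1 = 6)
(-2230 + 2512) + A(I(0), -9) = (-2230 + 2512) + 30 = 282 + 30 = 312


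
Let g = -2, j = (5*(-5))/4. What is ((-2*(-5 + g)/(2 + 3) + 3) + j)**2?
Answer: 81/400 ≈ 0.20250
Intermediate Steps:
j = -25/4 (j = -25*1/4 = -25/4 ≈ -6.2500)
((-2*(-5 + g)/(2 + 3) + 3) + j)**2 = ((-2*(-5 - 2)/(2 + 3) + 3) - 25/4)**2 = ((-(-14)/5 + 3) - 25/4)**2 = ((-2*(-7/5) + 3) - 25/4)**2 = ((14/5 + 3) - 25/4)**2 = (29/5 - 25/4)**2 = (-9/20)**2 = 81/400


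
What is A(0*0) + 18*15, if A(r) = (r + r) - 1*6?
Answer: 264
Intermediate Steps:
A(r) = -6 + 2*r (A(r) = 2*r - 6 = -6 + 2*r)
A(0*0) + 18*15 = (-6 + 2*(0*0)) + 18*15 = (-6 + 2*0) + 270 = (-6 + 0) + 270 = -6 + 270 = 264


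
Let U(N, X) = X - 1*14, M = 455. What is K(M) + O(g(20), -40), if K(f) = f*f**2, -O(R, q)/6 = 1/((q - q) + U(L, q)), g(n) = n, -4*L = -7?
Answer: 847767376/9 ≈ 9.4196e+7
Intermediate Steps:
L = 7/4 (L = -1/4*(-7) = 7/4 ≈ 1.7500)
U(N, X) = -14 + X (U(N, X) = X - 14 = -14 + X)
O(R, q) = -6/(-14 + q) (O(R, q) = -6/((q - q) + (-14 + q)) = -6/(0 + (-14 + q)) = -6/(-14 + q))
K(f) = f**3
K(M) + O(g(20), -40) = 455**3 - 6/(-14 - 40) = 94196375 - 6/(-54) = 94196375 - 6*(-1/54) = 94196375 + 1/9 = 847767376/9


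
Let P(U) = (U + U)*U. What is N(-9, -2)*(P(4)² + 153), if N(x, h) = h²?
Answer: 4708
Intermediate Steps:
P(U) = 2*U² (P(U) = (2*U)*U = 2*U²)
N(-9, -2)*(P(4)² + 153) = (-2)²*((2*4²)² + 153) = 4*((2*16)² + 153) = 4*(32² + 153) = 4*(1024 + 153) = 4*1177 = 4708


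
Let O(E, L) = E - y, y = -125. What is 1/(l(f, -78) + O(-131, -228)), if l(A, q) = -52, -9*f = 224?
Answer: -1/58 ≈ -0.017241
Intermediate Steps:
f = -224/9 (f = -⅑*224 = -224/9 ≈ -24.889)
O(E, L) = 125 + E (O(E, L) = E - 1*(-125) = E + 125 = 125 + E)
1/(l(f, -78) + O(-131, -228)) = 1/(-52 + (125 - 131)) = 1/(-52 - 6) = 1/(-58) = -1/58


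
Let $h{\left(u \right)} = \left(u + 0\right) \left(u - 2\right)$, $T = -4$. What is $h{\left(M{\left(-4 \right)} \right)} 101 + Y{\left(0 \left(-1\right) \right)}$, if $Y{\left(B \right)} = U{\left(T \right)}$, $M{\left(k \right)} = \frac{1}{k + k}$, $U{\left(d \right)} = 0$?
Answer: $\frac{1717}{64} \approx 26.828$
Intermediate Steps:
$M{\left(k \right)} = \frac{1}{2 k}$
$Y{\left(B \right)} = 0$
$h{\left(u \right)} = u \left(-2 + u\right)$
$h{\left(M{\left(-4 \right)} \right)} 101 + Y{\left(0 \left(-1\right) \right)} = \frac{1}{2 \left(-4\right)} \left(-2 + \frac{1}{2 \left(-4\right)}\right) 101 + 0 = \frac{1}{2} \left(- \frac{1}{4}\right) \left(-2 + \frac{1}{2} \left(- \frac{1}{4}\right)\right) 101 + 0 = - \frac{-2 - \frac{1}{8}}{8} \cdot 101 + 0 = \left(- \frac{1}{8}\right) \left(- \frac{17}{8}\right) 101 + 0 = \frac{17}{64} \cdot 101 + 0 = \frac{1717}{64} + 0 = \frac{1717}{64}$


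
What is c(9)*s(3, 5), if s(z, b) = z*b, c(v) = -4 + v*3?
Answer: 345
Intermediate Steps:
c(v) = -4 + 3*v
s(z, b) = b*z
c(9)*s(3, 5) = (-4 + 3*9)*(5*3) = (-4 + 27)*15 = 23*15 = 345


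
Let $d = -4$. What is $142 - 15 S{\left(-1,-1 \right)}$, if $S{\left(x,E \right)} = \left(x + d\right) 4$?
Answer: $442$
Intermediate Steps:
$S{\left(x,E \right)} = -16 + 4 x$ ($S{\left(x,E \right)} = \left(x - 4\right) 4 = \left(-4 + x\right) 4 = -16 + 4 x$)
$142 - 15 S{\left(-1,-1 \right)} = 142 - 15 \left(-16 + 4 \left(-1\right)\right) = 142 - 15 \left(-16 - 4\right) = 142 - -300 = 142 + 300 = 442$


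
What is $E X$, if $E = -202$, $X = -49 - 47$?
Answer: $19392$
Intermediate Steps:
$X = -96$
$E X = \left(-202\right) \left(-96\right) = 19392$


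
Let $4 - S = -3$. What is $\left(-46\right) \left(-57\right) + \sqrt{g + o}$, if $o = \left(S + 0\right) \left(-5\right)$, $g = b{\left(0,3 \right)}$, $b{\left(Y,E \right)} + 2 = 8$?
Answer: $2622 + i \sqrt{29} \approx 2622.0 + 5.3852 i$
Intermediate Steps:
$S = 7$ ($S = 4 - -3 = 4 + 3 = 7$)
$b{\left(Y,E \right)} = 6$ ($b{\left(Y,E \right)} = -2 + 8 = 6$)
$g = 6$
$o = -35$ ($o = \left(7 + 0\right) \left(-5\right) = 7 \left(-5\right) = -35$)
$\left(-46\right) \left(-57\right) + \sqrt{g + o} = \left(-46\right) \left(-57\right) + \sqrt{6 - 35} = 2622 + \sqrt{-29} = 2622 + i \sqrt{29}$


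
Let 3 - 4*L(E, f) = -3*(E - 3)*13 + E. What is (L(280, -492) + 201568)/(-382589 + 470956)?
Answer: 408399/176734 ≈ 2.3108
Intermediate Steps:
L(E, f) = -57/2 + 19*E/2 (L(E, f) = 3/4 - (-3*(E - 3)*13 + E)/4 = 3/4 - (-3*(-3 + E)*13 + E)/4 = 3/4 - ((9 - 3*E)*13 + E)/4 = 3/4 - ((117 - 39*E) + E)/4 = 3/4 - (117 - 38*E)/4 = 3/4 + (-117/4 + 19*E/2) = -57/2 + 19*E/2)
(L(280, -492) + 201568)/(-382589 + 470956) = ((-57/2 + (19/2)*280) + 201568)/(-382589 + 470956) = ((-57/2 + 2660) + 201568)/88367 = (5263/2 + 201568)*(1/88367) = (408399/2)*(1/88367) = 408399/176734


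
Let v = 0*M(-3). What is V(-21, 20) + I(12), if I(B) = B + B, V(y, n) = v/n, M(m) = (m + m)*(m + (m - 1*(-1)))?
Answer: 24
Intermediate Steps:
M(m) = 2*m*(1 + 2*m) (M(m) = (2*m)*(m + (m + 1)) = (2*m)*(m + (1 + m)) = (2*m)*(1 + 2*m) = 2*m*(1 + 2*m))
v = 0 (v = 0*(2*(-3)*(1 + 2*(-3))) = 0*(2*(-3)*(1 - 6)) = 0*(2*(-3)*(-5)) = 0*30 = 0)
V(y, n) = 0 (V(y, n) = 0/n = 0)
I(B) = 2*B
V(-21, 20) + I(12) = 0 + 2*12 = 0 + 24 = 24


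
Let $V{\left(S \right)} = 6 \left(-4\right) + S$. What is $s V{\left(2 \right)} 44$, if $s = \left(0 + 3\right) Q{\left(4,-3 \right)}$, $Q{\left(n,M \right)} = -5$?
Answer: $14520$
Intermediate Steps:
$V{\left(S \right)} = -24 + S$
$s = -15$ ($s = \left(0 + 3\right) \left(-5\right) = 3 \left(-5\right) = -15$)
$s V{\left(2 \right)} 44 = - 15 \left(-24 + 2\right) 44 = \left(-15\right) \left(-22\right) 44 = 330 \cdot 44 = 14520$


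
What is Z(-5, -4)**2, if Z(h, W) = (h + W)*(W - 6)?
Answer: 8100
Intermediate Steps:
Z(h, W) = (-6 + W)*(W + h) (Z(h, W) = (W + h)*(-6 + W) = (-6 + W)*(W + h))
Z(-5, -4)**2 = ((-4)**2 - 6*(-4) - 6*(-5) - 4*(-5))**2 = (16 + 24 + 30 + 20)**2 = 90**2 = 8100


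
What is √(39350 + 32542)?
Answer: 6*√1997 ≈ 268.13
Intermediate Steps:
√(39350 + 32542) = √71892 = 6*√1997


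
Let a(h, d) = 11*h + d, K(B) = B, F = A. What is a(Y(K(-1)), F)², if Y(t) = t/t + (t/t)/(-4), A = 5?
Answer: 2809/16 ≈ 175.56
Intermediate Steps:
F = 5
Y(t) = ¾ (Y(t) = 1 + 1*(-¼) = 1 - ¼ = ¾)
a(h, d) = d + 11*h
a(Y(K(-1)), F)² = (5 + 11*(¾))² = (5 + 33/4)² = (53/4)² = 2809/16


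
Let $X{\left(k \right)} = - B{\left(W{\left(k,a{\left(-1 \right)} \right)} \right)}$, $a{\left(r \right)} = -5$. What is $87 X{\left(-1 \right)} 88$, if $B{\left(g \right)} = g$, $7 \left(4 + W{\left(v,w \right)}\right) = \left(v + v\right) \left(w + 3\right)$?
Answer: $\frac{183744}{7} \approx 26249.0$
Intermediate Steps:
$W{\left(v,w \right)} = -4 + \frac{2 v \left(3 + w\right)}{7}$ ($W{\left(v,w \right)} = -4 + \frac{\left(v + v\right) \left(w + 3\right)}{7} = -4 + \frac{2 v \left(3 + w\right)}{7}$)
$X{\left(k \right)} = 4 + \frac{4 k}{7}$ ($X{\left(k \right)} = - (-4 + \frac{6 k}{7} + \frac{2}{7} k \left(-5\right)) = - (-4 + \frac{6 k}{7} - \frac{10 k}{7}) = - (-4 - \frac{4 k}{7}) = 4 + \frac{4 k}{7}$)
$87 X{\left(-1 \right)} 88 = 87 \left(4 + \frac{4}{7} \left(-1\right)\right) 88 = 87 \left(4 - \frac{4}{7}\right) 88 = 87 \cdot \frac{24}{7} \cdot 88 = \frac{2088}{7} \cdot 88 = \frac{183744}{7}$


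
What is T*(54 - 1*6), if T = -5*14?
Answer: -3360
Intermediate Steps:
T = -70
T*(54 - 1*6) = -70*(54 - 1*6) = -70*(54 - 6) = -70*48 = -3360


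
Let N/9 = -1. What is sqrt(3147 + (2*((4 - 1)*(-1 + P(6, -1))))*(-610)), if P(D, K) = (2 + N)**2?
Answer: 17*I*sqrt(597) ≈ 415.37*I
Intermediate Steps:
N = -9 (N = 9*(-1) = -9)
P(D, K) = 49 (P(D, K) = (2 - 9)**2 = (-7)**2 = 49)
sqrt(3147 + (2*((4 - 1)*(-1 + P(6, -1))))*(-610)) = sqrt(3147 + (2*((4 - 1)*(-1 + 49)))*(-610)) = sqrt(3147 + (2*(3*48))*(-610)) = sqrt(3147 + (2*144)*(-610)) = sqrt(3147 + 288*(-610)) = sqrt(3147 - 175680) = sqrt(-172533) = 17*I*sqrt(597)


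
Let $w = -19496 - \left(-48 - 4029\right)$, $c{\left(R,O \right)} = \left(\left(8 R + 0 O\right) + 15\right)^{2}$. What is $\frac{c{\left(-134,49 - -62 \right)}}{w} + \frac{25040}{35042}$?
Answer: $- \frac{19382273849}{270156299} \approx -71.745$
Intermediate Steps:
$c{\left(R,O \right)} = \left(15 + 8 R\right)^{2}$ ($c{\left(R,O \right)} = \left(\left(8 R + 0\right) + 15\right)^{2} = \left(8 R + 15\right)^{2} = \left(15 + 8 R\right)^{2}$)
$w = -15419$ ($w = -19496 - \left(-48 - 4029\right) = -19496 - -4077 = -19496 + 4077 = -15419$)
$\frac{c{\left(-134,49 - -62 \right)}}{w} + \frac{25040}{35042} = \frac{\left(15 + 8 \left(-134\right)\right)^{2}}{-15419} + \frac{25040}{35042} = \left(15 - 1072\right)^{2} \left(- \frac{1}{15419}\right) + 25040 \cdot \frac{1}{35042} = \left(-1057\right)^{2} \left(- \frac{1}{15419}\right) + \frac{12520}{17521} = 1117249 \left(- \frac{1}{15419}\right) + \frac{12520}{17521} = - \frac{1117249}{15419} + \frac{12520}{17521} = - \frac{19382273849}{270156299}$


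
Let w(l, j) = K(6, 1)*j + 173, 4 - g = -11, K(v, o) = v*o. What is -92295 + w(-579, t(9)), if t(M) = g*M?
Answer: -91312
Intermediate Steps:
K(v, o) = o*v
g = 15 (g = 4 - 1*(-11) = 4 + 11 = 15)
t(M) = 15*M
w(l, j) = 173 + 6*j (w(l, j) = (1*6)*j + 173 = 6*j + 173 = 173 + 6*j)
-92295 + w(-579, t(9)) = -92295 + (173 + 6*(15*9)) = -92295 + (173 + 6*135) = -92295 + (173 + 810) = -92295 + 983 = -91312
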